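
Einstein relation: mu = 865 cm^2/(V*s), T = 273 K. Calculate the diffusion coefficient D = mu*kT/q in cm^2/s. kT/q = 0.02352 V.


Step 1: D = mu * (kT/q)
Step 2: D = 865 * 0.02352
Step 3: D = 20.34 cm^2/s

20.34


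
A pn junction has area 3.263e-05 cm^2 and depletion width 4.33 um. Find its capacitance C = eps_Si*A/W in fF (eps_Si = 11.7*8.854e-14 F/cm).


Step 1: eps_Si = 11.7 * 8.854e-14 = 1.035918e-12 F/cm
Step 2: W in cm = 4.33 * 1e-4 = 4.33e-04 cm
Step 3: C = 1.035918e-12 * 3.263e-05 / 4.33e-04 = 7.806468e-14 F
Step 4: C = 78.06 fF

78.06


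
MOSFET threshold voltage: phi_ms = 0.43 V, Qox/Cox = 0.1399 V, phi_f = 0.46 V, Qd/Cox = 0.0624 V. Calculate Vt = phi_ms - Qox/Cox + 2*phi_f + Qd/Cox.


Step 1: Vt = phi_ms - Qox/Cox + 2*phi_f + Qd/Cox
Step 2: Vt = 0.43 - 0.1399 + 2*0.46 + 0.0624
Step 3: Vt = 0.43 - 0.1399 + 0.92 + 0.0624
Step 4: Vt = 1.2725 V

1.2725


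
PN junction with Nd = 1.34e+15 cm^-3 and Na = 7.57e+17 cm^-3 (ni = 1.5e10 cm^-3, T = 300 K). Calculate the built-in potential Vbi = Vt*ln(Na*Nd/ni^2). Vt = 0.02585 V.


Step 1: Compute Na*Nd/ni^2 = 7.57e+17 * 1.34e+15 / (1.5e10)^2 = 4.5084e+12
Step 2: ln(4.5084e+12) = 29.1370
Step 3: Vbi = 0.02585 * 29.1370 = 0.753 V

0.753


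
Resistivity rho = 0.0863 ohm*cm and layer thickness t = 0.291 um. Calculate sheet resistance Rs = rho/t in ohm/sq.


Step 1: Convert thickness to cm: t = 0.291 um = 2.9100e-05 cm
Step 2: Rs = rho / t = 0.0863 / 2.9100e-05
Step 3: Rs = 2965.6 ohm/sq

2965.6


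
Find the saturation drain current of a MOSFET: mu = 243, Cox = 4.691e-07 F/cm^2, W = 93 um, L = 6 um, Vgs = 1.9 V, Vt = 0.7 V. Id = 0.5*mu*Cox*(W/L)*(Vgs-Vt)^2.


Step 1: Overdrive voltage Vov = Vgs - Vt = 1.9 - 0.7 = 1.2 V
Step 2: W/L = 93/6 = 15.5
Step 3: Id = 0.5 * 243 * 4.691e-07 * 15.5 * 1.2^2
Step 4: Id = 1.27e-03 A

1.27e-03


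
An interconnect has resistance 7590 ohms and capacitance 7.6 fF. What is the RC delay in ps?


Step 1: tau = R * C
Step 2: tau = 7590 * 7.6 fF = 7590 * 7.6e-15 F
Step 3: tau = 5.7684e-11 s = 57.684 ps

57.684


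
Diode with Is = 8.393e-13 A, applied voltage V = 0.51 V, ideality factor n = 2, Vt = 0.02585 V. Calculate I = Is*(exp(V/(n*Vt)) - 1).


Step 1: V/(n*Vt) = 0.51/(2*0.02585) = 9.8646
Step 2: exp(9.8646) = 1.9237e+04
Step 3: I = 8.393e-13 * (1.9237e+04 - 1) = 1.61e-08 A

1.61e-08


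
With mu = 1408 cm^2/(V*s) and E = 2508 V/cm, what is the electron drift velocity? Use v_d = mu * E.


Step 1: v_d = mu * E
Step 2: v_d = 1408 * 2508 = 3531264
Step 3: v_d = 3.53e+06 cm/s

3.53e+06


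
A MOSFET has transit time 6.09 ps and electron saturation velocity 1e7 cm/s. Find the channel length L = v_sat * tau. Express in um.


Step 1: tau in seconds = 6.09 ps * 1e-12 = 6.0900e-12 s
Step 2: L = v_sat * tau = 1e7 * 6.0900e-12 = 6.0900e-05 cm
Step 3: L in um = 6.0900e-05 * 1e4 = 0.609 um

0.609


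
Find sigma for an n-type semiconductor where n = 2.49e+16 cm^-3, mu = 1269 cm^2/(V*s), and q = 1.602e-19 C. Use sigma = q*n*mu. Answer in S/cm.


Step 1: sigma = q * n * mu
Step 2: sigma = 1.602e-19 * 2.49e+16 * 1269
Step 3: sigma = 5.062e+00 S/cm

5.062e+00


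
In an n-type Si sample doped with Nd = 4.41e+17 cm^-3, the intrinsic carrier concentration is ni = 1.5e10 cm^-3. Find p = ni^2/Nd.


Step 1: Since Nd >> ni, n ≈ Nd = 4.41e+17 cm^-3
Step 2: p = ni^2 / n = (1.5e10)^2 / 4.41e+17
Step 3: p = 2.25e20 / 4.41e+17 = 5.10e+02 cm^-3

5.10e+02


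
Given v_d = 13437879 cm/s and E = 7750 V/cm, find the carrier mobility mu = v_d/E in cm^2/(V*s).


Step 1: mu = v_d / E
Step 2: mu = 13437879 / 7750
Step 3: mu = 1733.92 cm^2/(V*s)

1733.92


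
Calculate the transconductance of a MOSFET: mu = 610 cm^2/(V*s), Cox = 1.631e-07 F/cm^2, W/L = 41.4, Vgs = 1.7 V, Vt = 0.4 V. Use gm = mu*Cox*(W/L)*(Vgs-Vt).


Step 1: Vov = Vgs - Vt = 1.7 - 0.4 = 1.3 V
Step 2: gm = mu * Cox * (W/L) * Vov
Step 3: gm = 610 * 1.631e-07 * 41.4 * 1.3 = 5.35e-03 S

5.35e-03


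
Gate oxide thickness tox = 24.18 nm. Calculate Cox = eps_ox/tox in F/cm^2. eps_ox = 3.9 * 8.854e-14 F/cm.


Step 1: eps_ox = 3.9 * 8.854e-14 = 3.45306e-13 F/cm
Step 2: tox in cm = 24.18 nm * 1e-7 = 2.4180e-06 cm
Step 3: Cox = 3.45306e-13 / 2.4180e-06 = 1.43e-07 F/cm^2

1.43e-07


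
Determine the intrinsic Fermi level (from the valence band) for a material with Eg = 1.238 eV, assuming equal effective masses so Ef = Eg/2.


Step 1: For an intrinsic semiconductor, the Fermi level sits at midgap.
Step 2: Ef = Eg / 2 = 1.238 / 2 = 0.619 eV

0.619


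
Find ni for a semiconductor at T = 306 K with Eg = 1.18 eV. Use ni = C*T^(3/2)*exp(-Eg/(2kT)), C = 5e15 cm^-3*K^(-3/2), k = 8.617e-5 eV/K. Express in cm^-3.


Step 1: Compute kT = 8.617e-5 * 306 = 0.02636802 eV
Step 2: Exponent = -Eg/(2kT) = -1.18/(2*0.02636802) = -22.37559
Step 3: T^(3/2) = 306^1.5 = 5352.81
Step 4: ni = 5e15 * 5352.81 * exp(-22.37559) = 5.13e+09 cm^-3

5.13e+09


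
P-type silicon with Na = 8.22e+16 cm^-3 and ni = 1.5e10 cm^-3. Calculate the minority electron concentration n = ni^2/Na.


Step 1: Majority hole concentration p ≈ Na = 8.22e+16 cm^-3
Step 2: n = ni^2 / Na = (1.5e10)^2 / 8.22e+16
Step 3: n = 2.74e+03 cm^-3

2.74e+03


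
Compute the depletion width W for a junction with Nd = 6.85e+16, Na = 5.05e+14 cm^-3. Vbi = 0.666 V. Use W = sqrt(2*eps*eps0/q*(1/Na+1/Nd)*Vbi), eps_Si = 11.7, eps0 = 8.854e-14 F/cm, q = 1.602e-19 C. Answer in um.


Step 1: 1/Na + 1/Nd = 1/5.05e+14 + 1/6.85e+16 = 1.99480e-15
Step 2: 2*eps*eps0/q = 2*11.7*8.854e-14/1.602e-19 = 1.293281e+07
Step 3: W^2 = 1.293281e+07 * 1.99480e-15 * 0.666 = 1.71817e-08
Step 4: W = sqrt(1.71817e-08) = 1.311e-04 cm = 1.311 um

1.311


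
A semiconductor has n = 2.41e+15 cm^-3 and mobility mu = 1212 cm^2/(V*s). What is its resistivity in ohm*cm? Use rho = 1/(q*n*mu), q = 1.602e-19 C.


Step 1: sigma = q * n * mu = 1.602e-19 * 2.41e+15 * 1212 = 4.67931e-01 S/cm
Step 2: rho = 1 / sigma = 1 / 4.67931e-01 = 2.137 ohm*cm

2.137


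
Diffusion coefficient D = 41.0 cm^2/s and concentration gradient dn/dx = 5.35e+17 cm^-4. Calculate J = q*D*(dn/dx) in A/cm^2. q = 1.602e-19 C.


Step 1: J = q * D * (dn/dx)
Step 2: J = 1.602e-19 * 41.0 * 5.35e+17
Step 3: J = 3.51e+00 A/cm^2

3.51e+00


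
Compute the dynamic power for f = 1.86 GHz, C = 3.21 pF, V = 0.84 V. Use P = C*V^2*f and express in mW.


Step 1: V^2 = 0.84^2 = 0.7056 V^2
Step 2: P = C*V^2*f = 3.21e-12 F * 0.7056 * 1.86e9 Hz
Step 3: P = 4.21285536e-03 W
Step 4: P = 4.213 mW

4.213


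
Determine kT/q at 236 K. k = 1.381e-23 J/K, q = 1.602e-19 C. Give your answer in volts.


Step 1: kT = 1.381e-23 * 236 = 3.25916e-21 J
Step 2: Vt = kT/q = 3.25916e-21 / 1.602e-19
Step 3: Vt = 0.02034 V

0.02034


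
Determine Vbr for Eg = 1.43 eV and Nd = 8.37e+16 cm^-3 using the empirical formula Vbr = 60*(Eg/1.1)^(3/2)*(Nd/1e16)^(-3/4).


Step 1: Eg/1.1 = 1.43/1.1 = 1.300000
Step 2: (Eg/1.1)^1.5 = 1.300000^1.5 = 1.482228
Step 3: (Nd/1e16)^(-0.75) = (8.37)^(-0.75) = 0.203215
Step 4: Vbr = 60 * 1.482228 * 0.203215 = 18.1 V

18.1


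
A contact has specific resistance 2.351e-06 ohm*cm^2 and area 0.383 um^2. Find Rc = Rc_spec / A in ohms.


Step 1: Convert area to cm^2: 0.383 um^2 = 3.8300e-09 cm^2
Step 2: Rc = Rc_spec / A = 2.351e-06 / 3.8300e-09
Step 3: Rc = 6.14e+02 ohms

6.14e+02


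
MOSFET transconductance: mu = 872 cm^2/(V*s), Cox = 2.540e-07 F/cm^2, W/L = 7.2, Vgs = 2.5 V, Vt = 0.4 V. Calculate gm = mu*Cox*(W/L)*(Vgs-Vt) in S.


Step 1: Vov = Vgs - Vt = 2.5 - 0.4 = 2.1 V
Step 2: gm = mu * Cox * (W/L) * Vov
Step 3: gm = 872 * 2.540e-07 * 7.2 * 2.1 = 3.35e-03 S

3.35e-03


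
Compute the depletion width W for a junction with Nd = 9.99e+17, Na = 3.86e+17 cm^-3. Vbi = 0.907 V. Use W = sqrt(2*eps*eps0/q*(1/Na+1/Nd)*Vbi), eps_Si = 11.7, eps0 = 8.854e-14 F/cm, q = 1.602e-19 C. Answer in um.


Step 1: 1/Na + 1/Nd = 1/3.86e+17 + 1/9.99e+17 = 3.59167e-18
Step 2: 2*eps*eps0/q = 2*11.7*8.854e-14/1.602e-19 = 1.293281e+07
Step 3: W^2 = 1.293281e+07 * 3.59167e-18 * 0.907 = 4.21305e-11
Step 4: W = sqrt(4.21305e-11) = 6.491e-06 cm = 0.06491 um

0.06491


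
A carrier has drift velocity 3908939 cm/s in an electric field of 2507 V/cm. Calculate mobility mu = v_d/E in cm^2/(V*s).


Step 1: mu = v_d / E
Step 2: mu = 3908939 / 2507
Step 3: mu = 1559.21 cm^2/(V*s)

1559.21


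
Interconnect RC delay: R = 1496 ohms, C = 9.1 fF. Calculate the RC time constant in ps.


Step 1: tau = R * C
Step 2: tau = 1496 * 9.1 fF = 1496 * 9.1e-15 F
Step 3: tau = 1.36136e-11 s = 13.6136 ps

13.6136


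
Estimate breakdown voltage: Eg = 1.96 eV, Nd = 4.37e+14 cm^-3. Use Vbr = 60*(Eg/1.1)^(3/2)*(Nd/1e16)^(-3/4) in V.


Step 1: Eg/1.1 = 1.96/1.1 = 1.781818
Step 2: (Eg/1.1)^1.5 = 1.781818^1.5 = 2.378455
Step 3: (Nd/1e16)^(-0.75) = (0.0437)^(-0.75) = 10.462583
Step 4: Vbr = 60 * 2.378455 * 10.462583 = 1493.1 V

1493.1


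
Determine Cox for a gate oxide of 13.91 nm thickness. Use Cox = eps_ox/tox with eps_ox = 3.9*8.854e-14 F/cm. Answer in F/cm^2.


Step 1: eps_ox = 3.9 * 8.854e-14 = 3.45306e-13 F/cm
Step 2: tox in cm = 13.91 nm * 1e-7 = 1.3910e-06 cm
Step 3: Cox = 3.45306e-13 / 1.3910e-06 = 2.48e-07 F/cm^2

2.48e-07


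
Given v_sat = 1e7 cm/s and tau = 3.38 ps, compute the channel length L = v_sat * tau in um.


Step 1: tau in seconds = 3.38 ps * 1e-12 = 3.3800e-12 s
Step 2: L = v_sat * tau = 1e7 * 3.3800e-12 = 3.3800e-05 cm
Step 3: L in um = 3.3800e-05 * 1e4 = 0.338 um

0.338


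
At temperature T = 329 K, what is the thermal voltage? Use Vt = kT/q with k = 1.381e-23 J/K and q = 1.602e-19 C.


Step 1: kT = 1.381e-23 * 329 = 4.54349e-21 J
Step 2: Vt = kT/q = 4.54349e-21 / 1.602e-19
Step 3: Vt = 0.02836 V

0.02836


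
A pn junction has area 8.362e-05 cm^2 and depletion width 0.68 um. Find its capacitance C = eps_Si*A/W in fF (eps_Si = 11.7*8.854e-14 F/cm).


Step 1: eps_Si = 11.7 * 8.854e-14 = 1.035918e-12 F/cm
Step 2: W in cm = 0.68 * 1e-4 = 6.80e-05 cm
Step 3: C = 1.035918e-12 * 8.362e-05 / 6.80e-05 = 1.273874e-12 F
Step 4: C = 1273.87 fF

1273.87


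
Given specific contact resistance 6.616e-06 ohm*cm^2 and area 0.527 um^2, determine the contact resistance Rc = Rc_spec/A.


Step 1: Convert area to cm^2: 0.527 um^2 = 5.2700e-09 cm^2
Step 2: Rc = Rc_spec / A = 6.616e-06 / 5.2700e-09
Step 3: Rc = 1.26e+03 ohms

1.26e+03


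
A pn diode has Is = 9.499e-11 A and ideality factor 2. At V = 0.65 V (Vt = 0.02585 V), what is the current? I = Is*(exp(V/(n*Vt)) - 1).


Step 1: V/(n*Vt) = 0.65/(2*0.02585) = 12.5725
Step 2: exp(12.5725) = 2.8851e+05
Step 3: I = 9.499e-11 * (2.8851e+05 - 1) = 2.74e-05 A

2.74e-05


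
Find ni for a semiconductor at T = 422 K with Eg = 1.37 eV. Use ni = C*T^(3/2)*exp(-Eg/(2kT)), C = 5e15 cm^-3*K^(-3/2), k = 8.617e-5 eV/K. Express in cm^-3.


Step 1: Compute kT = 8.617e-5 * 422 = 0.03636374 eV
Step 2: Exponent = -Eg/(2kT) = -1.37/(2*0.03636374) = -18.83745
Step 3: T^(3/2) = 422^1.5 = 8668.99
Step 4: ni = 5e15 * 8668.99 * exp(-18.83745) = 2.86e+11 cm^-3

2.86e+11


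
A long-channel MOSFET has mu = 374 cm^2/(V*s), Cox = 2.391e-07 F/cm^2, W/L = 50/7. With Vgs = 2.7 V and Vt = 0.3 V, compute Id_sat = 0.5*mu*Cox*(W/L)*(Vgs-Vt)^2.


Step 1: Overdrive voltage Vov = Vgs - Vt = 2.7 - 0.3 = 2.4 V
Step 2: W/L = 50/7 = 7.14286
Step 3: Id = 0.5 * 374 * 2.391e-07 * 7.14286 * 2.4^2
Step 4: Id = 1.84e-03 A

1.84e-03


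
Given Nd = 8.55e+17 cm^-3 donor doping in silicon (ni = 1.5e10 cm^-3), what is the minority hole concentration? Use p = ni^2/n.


Step 1: Since Nd >> ni, n ≈ Nd = 8.55e+17 cm^-3
Step 2: p = ni^2 / n = (1.5e10)^2 / 8.55e+17
Step 3: p = 2.25e20 / 8.55e+17 = 2.63e+02 cm^-3

2.63e+02


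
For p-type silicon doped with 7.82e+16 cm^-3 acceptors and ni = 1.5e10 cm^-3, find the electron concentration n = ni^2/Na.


Step 1: Majority hole concentration p ≈ Na = 7.82e+16 cm^-3
Step 2: n = ni^2 / Na = (1.5e10)^2 / 7.82e+16
Step 3: n = 2.88e+03 cm^-3

2.88e+03


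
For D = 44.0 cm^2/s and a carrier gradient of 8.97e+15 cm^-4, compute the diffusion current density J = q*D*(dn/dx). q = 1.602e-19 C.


Step 1: J = q * D * (dn/dx)
Step 2: J = 1.602e-19 * 44.0 * 8.97e+15
Step 3: J = 6.32e-02 A/cm^2

6.32e-02


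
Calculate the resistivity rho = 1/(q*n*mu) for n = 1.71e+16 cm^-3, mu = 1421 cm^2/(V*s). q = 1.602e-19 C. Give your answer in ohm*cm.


Step 1: sigma = q * n * mu = 1.602e-19 * 1.71e+16 * 1421 = 3.89272e+00 S/cm
Step 2: rho = 1 / sigma = 1 / 3.89272e+00 = 0.2569 ohm*cm

0.2569


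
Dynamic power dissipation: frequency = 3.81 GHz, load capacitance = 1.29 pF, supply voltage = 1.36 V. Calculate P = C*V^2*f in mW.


Step 1: V^2 = 1.36^2 = 1.8496 V^2
Step 2: P = C*V^2*f = 1.29e-12 F * 1.8496 * 3.81e9 Hz
Step 3: P = 9.09059904e-03 W
Step 4: P = 9.091 mW

9.091


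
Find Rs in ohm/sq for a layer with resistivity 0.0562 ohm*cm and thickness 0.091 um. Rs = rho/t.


Step 1: Convert thickness to cm: t = 0.091 um = 9.1000e-06 cm
Step 2: Rs = rho / t = 0.0562 / 9.1000e-06
Step 3: Rs = 6175.8 ohm/sq

6175.8


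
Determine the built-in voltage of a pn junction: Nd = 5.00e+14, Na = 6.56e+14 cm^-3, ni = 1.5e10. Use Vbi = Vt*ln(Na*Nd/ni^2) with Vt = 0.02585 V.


Step 1: Compute Na*Nd/ni^2 = 6.56e+14 * 5.00e+14 / (1.5e10)^2 = 1.4578e+09
Step 2: ln(1.4578e+09) = 21.1002
Step 3: Vbi = 0.02585 * 21.1002 = 0.545 V

0.545


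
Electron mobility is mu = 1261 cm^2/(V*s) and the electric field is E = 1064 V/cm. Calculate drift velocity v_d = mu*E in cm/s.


Step 1: v_d = mu * E
Step 2: v_d = 1261 * 1064 = 1341704
Step 3: v_d = 1.34e+06 cm/s

1.34e+06


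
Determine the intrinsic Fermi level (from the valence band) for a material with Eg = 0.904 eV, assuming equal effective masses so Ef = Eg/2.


Step 1: For an intrinsic semiconductor, the Fermi level sits at midgap.
Step 2: Ef = Eg / 2 = 0.904 / 2 = 0.452 eV

0.452


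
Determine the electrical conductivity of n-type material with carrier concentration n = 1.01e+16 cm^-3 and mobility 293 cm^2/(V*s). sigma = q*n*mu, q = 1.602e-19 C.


Step 1: sigma = q * n * mu
Step 2: sigma = 1.602e-19 * 1.01e+16 * 293
Step 3: sigma = 4.741e-01 S/cm

4.741e-01


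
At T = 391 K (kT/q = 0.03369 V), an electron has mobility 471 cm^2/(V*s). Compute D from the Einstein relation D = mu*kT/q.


Step 1: D = mu * (kT/q)
Step 2: D = 471 * 0.03369
Step 3: D = 15.87 cm^2/s

15.87


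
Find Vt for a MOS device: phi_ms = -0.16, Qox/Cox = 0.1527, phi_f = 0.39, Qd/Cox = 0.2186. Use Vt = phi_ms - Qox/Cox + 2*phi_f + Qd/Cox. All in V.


Step 1: Vt = phi_ms - Qox/Cox + 2*phi_f + Qd/Cox
Step 2: Vt = -0.16 - 0.1527 + 2*0.39 + 0.2186
Step 3: Vt = -0.16 - 0.1527 + 0.78 + 0.2186
Step 4: Vt = 0.6859 V

0.6859


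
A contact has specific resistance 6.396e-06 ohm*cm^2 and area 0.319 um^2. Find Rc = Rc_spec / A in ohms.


Step 1: Convert area to cm^2: 0.319 um^2 = 3.1900e-09 cm^2
Step 2: Rc = Rc_spec / A = 6.396e-06 / 3.1900e-09
Step 3: Rc = 2.01e+03 ohms

2.01e+03


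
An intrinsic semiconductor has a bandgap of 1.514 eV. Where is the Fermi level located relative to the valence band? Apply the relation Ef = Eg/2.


Step 1: For an intrinsic semiconductor, the Fermi level sits at midgap.
Step 2: Ef = Eg / 2 = 1.514 / 2 = 0.757 eV

0.757


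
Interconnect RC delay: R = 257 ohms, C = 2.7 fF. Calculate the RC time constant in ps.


Step 1: tau = R * C
Step 2: tau = 257 * 2.7 fF = 257 * 2.7e-15 F
Step 3: tau = 6.939e-13 s = 0.6939 ps

0.6939


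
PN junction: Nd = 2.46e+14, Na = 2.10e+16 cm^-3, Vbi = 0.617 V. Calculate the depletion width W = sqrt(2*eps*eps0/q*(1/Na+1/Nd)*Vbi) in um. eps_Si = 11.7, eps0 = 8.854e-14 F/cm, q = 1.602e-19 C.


Step 1: 1/Na + 1/Nd = 1/2.10e+16 + 1/2.46e+14 = 4.11266e-15
Step 2: 2*eps*eps0/q = 2*11.7*8.854e-14/1.602e-19 = 1.293281e+07
Step 3: W^2 = 1.293281e+07 * 4.11266e-15 * 0.617 = 3.28172e-08
Step 4: W = sqrt(3.28172e-08) = 1.812e-04 cm = 1.812 um

1.812


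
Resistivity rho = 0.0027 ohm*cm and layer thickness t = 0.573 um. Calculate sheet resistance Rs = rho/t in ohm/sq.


Step 1: Convert thickness to cm: t = 0.573 um = 5.7300e-05 cm
Step 2: Rs = rho / t = 0.0027 / 5.7300e-05
Step 3: Rs = 47.1 ohm/sq

47.1


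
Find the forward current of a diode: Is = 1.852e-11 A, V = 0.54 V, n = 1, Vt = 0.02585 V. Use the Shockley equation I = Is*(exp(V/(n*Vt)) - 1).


Step 1: V/(n*Vt) = 0.54/(1*0.02585) = 20.8897
Step 2: exp(20.8897) = 1.1811e+09
Step 3: I = 1.852e-11 * (1.1811e+09 - 1) = 2.19e-02 A

2.19e-02


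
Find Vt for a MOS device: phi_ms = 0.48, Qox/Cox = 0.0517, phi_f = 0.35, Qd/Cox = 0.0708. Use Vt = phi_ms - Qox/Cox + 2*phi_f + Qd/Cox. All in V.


Step 1: Vt = phi_ms - Qox/Cox + 2*phi_f + Qd/Cox
Step 2: Vt = 0.48 - 0.0517 + 2*0.35 + 0.0708
Step 3: Vt = 0.48 - 0.0517 + 0.7 + 0.0708
Step 4: Vt = 1.1991 V

1.1991


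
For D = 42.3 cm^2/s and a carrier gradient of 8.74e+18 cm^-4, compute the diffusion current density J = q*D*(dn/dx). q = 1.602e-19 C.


Step 1: J = q * D * (dn/dx)
Step 2: J = 1.602e-19 * 42.3 * 8.74e+18
Step 3: J = 5.92e+01 A/cm^2

5.92e+01


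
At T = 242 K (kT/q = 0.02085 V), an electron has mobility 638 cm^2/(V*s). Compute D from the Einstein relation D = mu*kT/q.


Step 1: D = mu * (kT/q)
Step 2: D = 638 * 0.02085
Step 3: D = 13.3 cm^2/s

13.3


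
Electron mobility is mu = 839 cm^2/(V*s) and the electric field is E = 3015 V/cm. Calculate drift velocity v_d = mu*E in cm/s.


Step 1: v_d = mu * E
Step 2: v_d = 839 * 3015 = 2529585
Step 3: v_d = 2.53e+06 cm/s

2.53e+06


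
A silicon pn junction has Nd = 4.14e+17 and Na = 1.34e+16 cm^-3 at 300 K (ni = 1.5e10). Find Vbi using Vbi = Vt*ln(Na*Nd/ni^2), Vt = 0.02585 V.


Step 1: Compute Na*Nd/ni^2 = 1.34e+16 * 4.14e+17 / (1.5e10)^2 = 2.4656e+13
Step 2: ln(2.4656e+13) = 30.8360
Step 3: Vbi = 0.02585 * 30.8360 = 0.797 V

0.797


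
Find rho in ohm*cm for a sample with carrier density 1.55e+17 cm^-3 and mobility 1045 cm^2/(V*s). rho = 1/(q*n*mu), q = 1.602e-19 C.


Step 1: sigma = q * n * mu = 1.602e-19 * 1.55e+17 * 1045 = 2.59484e+01 S/cm
Step 2: rho = 1 / sigma = 1 / 2.59484e+01 = 0.03854 ohm*cm

0.03854


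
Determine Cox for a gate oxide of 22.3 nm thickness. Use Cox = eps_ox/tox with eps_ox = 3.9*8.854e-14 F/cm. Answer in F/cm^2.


Step 1: eps_ox = 3.9 * 8.854e-14 = 3.45306e-13 F/cm
Step 2: tox in cm = 22.3 nm * 1e-7 = 2.2300e-06 cm
Step 3: Cox = 3.45306e-13 / 2.2300e-06 = 1.55e-07 F/cm^2

1.55e-07


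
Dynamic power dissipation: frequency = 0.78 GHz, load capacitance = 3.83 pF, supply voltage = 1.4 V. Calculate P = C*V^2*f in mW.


Step 1: V^2 = 1.4^2 = 1.96 V^2
Step 2: P = C*V^2*f = 3.83e-12 F * 1.96 * 0.78e9 Hz
Step 3: P = 5.855304e-03 W
Step 4: P = 5.855 mW

5.855


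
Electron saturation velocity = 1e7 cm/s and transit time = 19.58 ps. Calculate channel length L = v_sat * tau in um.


Step 1: tau in seconds = 19.58 ps * 1e-12 = 1.9580e-11 s
Step 2: L = v_sat * tau = 1e7 * 1.9580e-11 = 1.9580e-04 cm
Step 3: L in um = 1.9580e-04 * 1e4 = 1.958 um

1.958


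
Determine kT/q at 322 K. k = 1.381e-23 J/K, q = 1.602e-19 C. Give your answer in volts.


Step 1: kT = 1.381e-23 * 322 = 4.44682e-21 J
Step 2: Vt = kT/q = 4.44682e-21 / 1.602e-19
Step 3: Vt = 0.02776 V

0.02776


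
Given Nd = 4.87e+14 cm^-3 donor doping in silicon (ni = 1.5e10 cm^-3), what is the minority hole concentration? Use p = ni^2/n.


Step 1: Since Nd >> ni, n ≈ Nd = 4.87e+14 cm^-3
Step 2: p = ni^2 / n = (1.5e10)^2 / 4.87e+14
Step 3: p = 2.25e20 / 4.87e+14 = 4.62e+05 cm^-3

4.62e+05


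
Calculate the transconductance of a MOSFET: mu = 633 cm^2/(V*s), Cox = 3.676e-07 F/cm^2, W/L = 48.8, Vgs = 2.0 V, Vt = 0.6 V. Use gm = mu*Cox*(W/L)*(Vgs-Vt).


Step 1: Vov = Vgs - Vt = 2.0 - 0.6 = 1.4 V
Step 2: gm = mu * Cox * (W/L) * Vov
Step 3: gm = 633 * 3.676e-07 * 48.8 * 1.4 = 1.59e-02 S

1.59e-02


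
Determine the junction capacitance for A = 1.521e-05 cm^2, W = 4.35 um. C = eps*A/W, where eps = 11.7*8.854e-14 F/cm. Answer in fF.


Step 1: eps_Si = 11.7 * 8.854e-14 = 1.035918e-12 F/cm
Step 2: W in cm = 4.35 * 1e-4 = 4.35e-04 cm
Step 3: C = 1.035918e-12 * 1.521e-05 / 4.35e-04 = 3.622141e-14 F
Step 4: C = 36.22 fF

36.22


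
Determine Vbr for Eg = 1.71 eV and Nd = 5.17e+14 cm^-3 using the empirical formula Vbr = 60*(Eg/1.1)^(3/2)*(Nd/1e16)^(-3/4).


Step 1: Eg/1.1 = 1.71/1.1 = 1.554545
Step 2: (Eg/1.1)^1.5 = 1.554545^1.5 = 1.938228
Step 3: (Nd/1e16)^(-0.75) = (0.0517)^(-0.75) = 9.223210
Step 4: Vbr = 60 * 1.938228 * 9.223210 = 1072.6 V

1072.6


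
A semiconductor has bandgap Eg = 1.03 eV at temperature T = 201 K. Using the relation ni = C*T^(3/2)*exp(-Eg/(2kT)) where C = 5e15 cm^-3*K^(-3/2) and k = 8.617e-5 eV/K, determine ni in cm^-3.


Step 1: Compute kT = 8.617e-5 * 201 = 0.01732017 eV
Step 2: Exponent = -Eg/(2kT) = -1.03/(2*0.01732017) = -29.73412
Step 3: T^(3/2) = 201^1.5 = 2849.67
Step 4: ni = 5e15 * 2849.67 * exp(-29.73412) = 1.74e+06 cm^-3

1.74e+06


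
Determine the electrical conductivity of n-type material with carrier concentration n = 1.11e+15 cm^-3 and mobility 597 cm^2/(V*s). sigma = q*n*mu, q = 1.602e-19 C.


Step 1: sigma = q * n * mu
Step 2: sigma = 1.602e-19 * 1.11e+15 * 597
Step 3: sigma = 1.062e-01 S/cm

1.062e-01


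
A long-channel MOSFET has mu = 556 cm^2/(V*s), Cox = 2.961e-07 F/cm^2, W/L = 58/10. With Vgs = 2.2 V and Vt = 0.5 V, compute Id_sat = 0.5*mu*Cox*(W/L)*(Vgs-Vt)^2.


Step 1: Overdrive voltage Vov = Vgs - Vt = 2.2 - 0.5 = 1.7 V
Step 2: W/L = 58/10 = 5.8
Step 3: Id = 0.5 * 556 * 2.961e-07 * 5.8 * 1.7^2
Step 4: Id = 1.38e-03 A

1.38e-03


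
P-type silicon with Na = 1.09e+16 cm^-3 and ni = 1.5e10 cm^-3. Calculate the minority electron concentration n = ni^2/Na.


Step 1: Majority hole concentration p ≈ Na = 1.09e+16 cm^-3
Step 2: n = ni^2 / Na = (1.5e10)^2 / 1.09e+16
Step 3: n = 2.06e+04 cm^-3

2.06e+04


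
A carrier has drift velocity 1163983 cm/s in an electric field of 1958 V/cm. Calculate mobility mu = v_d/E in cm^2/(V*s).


Step 1: mu = v_d / E
Step 2: mu = 1163983 / 1958
Step 3: mu = 594.48 cm^2/(V*s)

594.48


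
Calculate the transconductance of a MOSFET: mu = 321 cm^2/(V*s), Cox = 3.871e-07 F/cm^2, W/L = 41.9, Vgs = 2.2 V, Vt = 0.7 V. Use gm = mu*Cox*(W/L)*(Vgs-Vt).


Step 1: Vov = Vgs - Vt = 2.2 - 0.7 = 1.5 V
Step 2: gm = mu * Cox * (W/L) * Vov
Step 3: gm = 321 * 3.871e-07 * 41.9 * 1.5 = 7.81e-03 S

7.81e-03


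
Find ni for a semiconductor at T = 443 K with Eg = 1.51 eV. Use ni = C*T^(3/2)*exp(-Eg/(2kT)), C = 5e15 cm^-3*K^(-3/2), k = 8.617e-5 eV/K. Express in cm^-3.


Step 1: Compute kT = 8.617e-5 * 443 = 0.03817331 eV
Step 2: Exponent = -Eg/(2kT) = -1.51/(2*0.03817331) = -19.77822
Step 3: T^(3/2) = 443^1.5 = 9324.07
Step 4: ni = 5e15 * 9324.07 * exp(-19.77822) = 1.20e+11 cm^-3

1.20e+11


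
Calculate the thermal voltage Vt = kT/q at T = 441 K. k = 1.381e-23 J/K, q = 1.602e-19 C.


Step 1: kT = 1.381e-23 * 441 = 6.09021e-21 J
Step 2: Vt = kT/q = 6.09021e-21 / 1.602e-19
Step 3: Vt = 0.03802 V

0.03802


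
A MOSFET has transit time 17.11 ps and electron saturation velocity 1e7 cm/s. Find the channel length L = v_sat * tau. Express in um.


Step 1: tau in seconds = 17.11 ps * 1e-12 = 1.7110e-11 s
Step 2: L = v_sat * tau = 1e7 * 1.7110e-11 = 1.7110e-04 cm
Step 3: L in um = 1.7110e-04 * 1e4 = 1.711 um

1.711


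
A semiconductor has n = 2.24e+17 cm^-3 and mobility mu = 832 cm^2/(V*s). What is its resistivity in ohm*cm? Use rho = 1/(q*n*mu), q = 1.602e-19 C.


Step 1: sigma = q * n * mu = 1.602e-19 * 2.24e+17 * 832 = 2.98562e+01 S/cm
Step 2: rho = 1 / sigma = 1 / 2.98562e+01 = 0.03349 ohm*cm

0.03349


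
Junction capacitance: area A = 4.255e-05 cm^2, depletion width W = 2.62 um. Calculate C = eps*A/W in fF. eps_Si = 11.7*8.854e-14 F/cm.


Step 1: eps_Si = 11.7 * 8.854e-14 = 1.035918e-12 F/cm
Step 2: W in cm = 2.62 * 1e-4 = 2.62e-04 cm
Step 3: C = 1.035918e-12 * 4.255e-05 / 2.62e-04 = 1.682378e-13 F
Step 4: C = 168.24 fF

168.24


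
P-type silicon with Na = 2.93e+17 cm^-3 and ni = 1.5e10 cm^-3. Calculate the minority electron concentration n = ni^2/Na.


Step 1: Majority hole concentration p ≈ Na = 2.93e+17 cm^-3
Step 2: n = ni^2 / Na = (1.5e10)^2 / 2.93e+17
Step 3: n = 7.68e+02 cm^-3

7.68e+02


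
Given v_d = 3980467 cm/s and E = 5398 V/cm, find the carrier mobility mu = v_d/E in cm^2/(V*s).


Step 1: mu = v_d / E
Step 2: mu = 3980467 / 5398
Step 3: mu = 737.4 cm^2/(V*s)

737.4


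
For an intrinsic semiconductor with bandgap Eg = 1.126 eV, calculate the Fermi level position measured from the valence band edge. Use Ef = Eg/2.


Step 1: For an intrinsic semiconductor, the Fermi level sits at midgap.
Step 2: Ef = Eg / 2 = 1.126 / 2 = 0.563 eV

0.563


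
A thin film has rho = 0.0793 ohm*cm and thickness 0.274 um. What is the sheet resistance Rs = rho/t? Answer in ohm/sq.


Step 1: Convert thickness to cm: t = 0.274 um = 2.7400e-05 cm
Step 2: Rs = rho / t = 0.0793 / 2.7400e-05
Step 3: Rs = 2894.2 ohm/sq

2894.2


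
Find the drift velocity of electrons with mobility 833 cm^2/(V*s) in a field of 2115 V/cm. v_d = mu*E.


Step 1: v_d = mu * E
Step 2: v_d = 833 * 2115 = 1761795
Step 3: v_d = 1.76e+06 cm/s

1.76e+06


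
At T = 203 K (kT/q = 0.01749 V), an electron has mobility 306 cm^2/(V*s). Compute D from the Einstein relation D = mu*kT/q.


Step 1: D = mu * (kT/q)
Step 2: D = 306 * 0.01749
Step 3: D = 5.35 cm^2/s

5.35


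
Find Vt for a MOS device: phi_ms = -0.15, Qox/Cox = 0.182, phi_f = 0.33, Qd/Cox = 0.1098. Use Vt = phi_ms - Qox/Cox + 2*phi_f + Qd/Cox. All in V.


Step 1: Vt = phi_ms - Qox/Cox + 2*phi_f + Qd/Cox
Step 2: Vt = -0.15 - 0.182 + 2*0.33 + 0.1098
Step 3: Vt = -0.15 - 0.182 + 0.66 + 0.1098
Step 4: Vt = 0.4378 V

0.4378


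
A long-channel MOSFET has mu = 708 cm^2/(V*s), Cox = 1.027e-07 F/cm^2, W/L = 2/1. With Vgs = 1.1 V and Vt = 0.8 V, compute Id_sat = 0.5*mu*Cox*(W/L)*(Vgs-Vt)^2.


Step 1: Overdrive voltage Vov = Vgs - Vt = 1.1 - 0.8 = 0.3 V
Step 2: W/L = 2/1 = 2
Step 3: Id = 0.5 * 708 * 1.027e-07 * 2 * 0.3^2
Step 4: Id = 6.54e-06 A

6.54e-06


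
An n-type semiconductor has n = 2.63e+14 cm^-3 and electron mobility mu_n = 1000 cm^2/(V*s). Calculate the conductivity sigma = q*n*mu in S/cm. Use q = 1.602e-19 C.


Step 1: sigma = q * n * mu
Step 2: sigma = 1.602e-19 * 2.63e+14 * 1000
Step 3: sigma = 4.213e-02 S/cm

4.213e-02


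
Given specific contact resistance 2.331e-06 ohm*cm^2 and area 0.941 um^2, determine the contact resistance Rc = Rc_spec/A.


Step 1: Convert area to cm^2: 0.941 um^2 = 9.4100e-09 cm^2
Step 2: Rc = Rc_spec / A = 2.331e-06 / 9.4100e-09
Step 3: Rc = 2.48e+02 ohms

2.48e+02


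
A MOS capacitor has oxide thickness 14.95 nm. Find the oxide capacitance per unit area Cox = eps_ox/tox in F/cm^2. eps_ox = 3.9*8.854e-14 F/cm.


Step 1: eps_ox = 3.9 * 8.854e-14 = 3.45306e-13 F/cm
Step 2: tox in cm = 14.95 nm * 1e-7 = 1.4950e-06 cm
Step 3: Cox = 3.45306e-13 / 1.4950e-06 = 2.31e-07 F/cm^2

2.31e-07


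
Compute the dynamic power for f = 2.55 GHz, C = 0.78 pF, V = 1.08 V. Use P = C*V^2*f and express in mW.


Step 1: V^2 = 1.08^2 = 1.1664 V^2
Step 2: P = C*V^2*f = 0.78e-12 F * 1.1664 * 2.55e9 Hz
Step 3: P = 2.3199696e-03 W
Step 4: P = 2.32 mW

2.32


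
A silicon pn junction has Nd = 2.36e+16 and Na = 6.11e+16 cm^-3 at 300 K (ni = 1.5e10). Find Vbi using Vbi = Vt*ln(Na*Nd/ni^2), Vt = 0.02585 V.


Step 1: Compute Na*Nd/ni^2 = 6.11e+16 * 2.36e+16 / (1.5e10)^2 = 6.4087e+12
Step 2: ln(6.4087e+12) = 29.4887
Step 3: Vbi = 0.02585 * 29.4887 = 0.762 V

0.762


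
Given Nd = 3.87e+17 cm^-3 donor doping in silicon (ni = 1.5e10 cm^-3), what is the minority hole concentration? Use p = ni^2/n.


Step 1: Since Nd >> ni, n ≈ Nd = 3.87e+17 cm^-3
Step 2: p = ni^2 / n = (1.5e10)^2 / 3.87e+17
Step 3: p = 2.25e20 / 3.87e+17 = 5.81e+02 cm^-3

5.81e+02


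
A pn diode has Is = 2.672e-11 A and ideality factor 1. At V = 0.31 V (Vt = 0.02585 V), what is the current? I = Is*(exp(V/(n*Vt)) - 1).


Step 1: V/(n*Vt) = 0.31/(1*0.02585) = 11.9923
Step 2: exp(11.9923) = 1.6151e+05
Step 3: I = 2.672e-11 * (1.6151e+05 - 1) = 4.32e-06 A

4.32e-06


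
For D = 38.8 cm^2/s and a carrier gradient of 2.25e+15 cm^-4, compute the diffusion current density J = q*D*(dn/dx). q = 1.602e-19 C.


Step 1: J = q * D * (dn/dx)
Step 2: J = 1.602e-19 * 38.8 * 2.25e+15
Step 3: J = 1.40e-02 A/cm^2

1.40e-02


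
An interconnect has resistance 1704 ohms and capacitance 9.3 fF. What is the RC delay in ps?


Step 1: tau = R * C
Step 2: tau = 1704 * 9.3 fF = 1704 * 9.3e-15 F
Step 3: tau = 1.58472e-11 s = 15.8472 ps

15.8472


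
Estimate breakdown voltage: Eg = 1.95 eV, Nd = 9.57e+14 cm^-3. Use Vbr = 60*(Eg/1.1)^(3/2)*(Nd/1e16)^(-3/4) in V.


Step 1: Eg/1.1 = 1.95/1.1 = 1.772727
Step 2: (Eg/1.1)^1.5 = 1.772727^1.5 = 2.360276
Step 3: (Nd/1e16)^(-0.75) = (0.0957)^(-0.75) = 5.811872
Step 4: Vbr = 60 * 2.360276 * 5.811872 = 823.1 V

823.1


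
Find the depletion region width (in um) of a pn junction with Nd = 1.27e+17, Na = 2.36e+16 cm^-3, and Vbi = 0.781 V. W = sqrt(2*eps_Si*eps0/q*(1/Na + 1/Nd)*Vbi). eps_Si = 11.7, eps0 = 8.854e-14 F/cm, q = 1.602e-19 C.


Step 1: 1/Na + 1/Nd = 1/2.36e+16 + 1/1.27e+17 = 5.02469e-17
Step 2: 2*eps*eps0/q = 2*11.7*8.854e-14/1.602e-19 = 1.293281e+07
Step 3: W^2 = 1.293281e+07 * 5.02469e-17 * 0.781 = 5.07520e-10
Step 4: W = sqrt(5.07520e-10) = 2.253e-05 cm = 0.2253 um

0.2253


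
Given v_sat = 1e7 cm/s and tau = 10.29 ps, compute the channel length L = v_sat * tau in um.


Step 1: tau in seconds = 10.29 ps * 1e-12 = 1.0290e-11 s
Step 2: L = v_sat * tau = 1e7 * 1.0290e-11 = 1.0290e-04 cm
Step 3: L in um = 1.0290e-04 * 1e4 = 1.029 um

1.029


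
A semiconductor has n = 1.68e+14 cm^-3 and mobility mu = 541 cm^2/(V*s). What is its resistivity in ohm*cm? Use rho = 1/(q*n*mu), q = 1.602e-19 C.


Step 1: sigma = q * n * mu = 1.602e-19 * 1.68e+14 * 541 = 1.45603e-02 S/cm
Step 2: rho = 1 / sigma = 1 / 1.45603e-02 = 68.68 ohm*cm

68.68


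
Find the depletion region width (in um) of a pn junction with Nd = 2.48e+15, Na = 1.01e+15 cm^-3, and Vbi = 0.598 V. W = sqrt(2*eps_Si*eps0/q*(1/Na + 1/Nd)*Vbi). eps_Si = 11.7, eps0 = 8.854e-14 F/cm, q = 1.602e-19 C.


Step 1: 1/Na + 1/Nd = 1/1.01e+15 + 1/2.48e+15 = 1.39332e-15
Step 2: 2*eps*eps0/q = 2*11.7*8.854e-14/1.602e-19 = 1.293281e+07
Step 3: W^2 = 1.293281e+07 * 1.39332e-15 * 0.598 = 1.07757e-08
Step 4: W = sqrt(1.07757e-08) = 1.038e-04 cm = 1.038 um

1.038


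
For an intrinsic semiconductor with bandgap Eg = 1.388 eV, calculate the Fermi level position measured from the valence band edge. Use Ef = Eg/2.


Step 1: For an intrinsic semiconductor, the Fermi level sits at midgap.
Step 2: Ef = Eg / 2 = 1.388 / 2 = 0.694 eV

0.694


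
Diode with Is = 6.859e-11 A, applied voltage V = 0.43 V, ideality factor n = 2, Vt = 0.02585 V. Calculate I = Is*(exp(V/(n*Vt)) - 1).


Step 1: V/(n*Vt) = 0.43/(2*0.02585) = 8.3172
Step 2: exp(8.3172) = 4.0937e+03
Step 3: I = 6.859e-11 * (4.0937e+03 - 1) = 2.81e-07 A

2.81e-07


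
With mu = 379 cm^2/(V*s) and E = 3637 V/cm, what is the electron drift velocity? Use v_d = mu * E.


Step 1: v_d = mu * E
Step 2: v_d = 379 * 3637 = 1378423
Step 3: v_d = 1.38e+06 cm/s

1.38e+06


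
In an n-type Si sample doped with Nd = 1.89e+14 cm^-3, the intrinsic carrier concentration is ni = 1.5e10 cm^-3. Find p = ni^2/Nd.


Step 1: Since Nd >> ni, n ≈ Nd = 1.89e+14 cm^-3
Step 2: p = ni^2 / n = (1.5e10)^2 / 1.89e+14
Step 3: p = 2.25e20 / 1.89e+14 = 1.19e+06 cm^-3

1.19e+06


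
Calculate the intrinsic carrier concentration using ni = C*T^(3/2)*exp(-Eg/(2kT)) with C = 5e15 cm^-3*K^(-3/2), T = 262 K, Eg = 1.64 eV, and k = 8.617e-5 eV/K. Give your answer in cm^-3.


Step 1: Compute kT = 8.617e-5 * 262 = 0.02257654 eV
Step 2: Exponent = -Eg/(2kT) = -1.64/(2*0.02257654) = -36.32089
Step 3: T^(3/2) = 262^1.5 = 4240.84
Step 4: ni = 5e15 * 4240.84 * exp(-36.32089) = 3.57e+03 cm^-3

3.57e+03


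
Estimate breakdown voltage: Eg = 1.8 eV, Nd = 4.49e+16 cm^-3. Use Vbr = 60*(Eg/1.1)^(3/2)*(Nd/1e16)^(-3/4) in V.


Step 1: Eg/1.1 = 1.8/1.1 = 1.636364
Step 2: (Eg/1.1)^1.5 = 1.636364^1.5 = 2.093244
Step 3: (Nd/1e16)^(-0.75) = (4.49)^(-0.75) = 0.324202
Step 4: Vbr = 60 * 2.093244 * 0.324202 = 40.7 V

40.7


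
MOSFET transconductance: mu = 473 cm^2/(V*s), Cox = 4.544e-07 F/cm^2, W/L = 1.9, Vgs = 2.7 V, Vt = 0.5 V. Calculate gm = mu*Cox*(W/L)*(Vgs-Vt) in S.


Step 1: Vov = Vgs - Vt = 2.7 - 0.5 = 2.2 V
Step 2: gm = mu * Cox * (W/L) * Vov
Step 3: gm = 473 * 4.544e-07 * 1.9 * 2.2 = 8.98e-04 S

8.98e-04


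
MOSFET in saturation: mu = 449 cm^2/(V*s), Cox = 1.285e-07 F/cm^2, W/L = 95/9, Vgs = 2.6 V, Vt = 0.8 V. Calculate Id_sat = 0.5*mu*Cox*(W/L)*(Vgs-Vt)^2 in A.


Step 1: Overdrive voltage Vov = Vgs - Vt = 2.6 - 0.8 = 1.8 V
Step 2: W/L = 95/9 = 10.5556
Step 3: Id = 0.5 * 449 * 1.285e-07 * 10.5556 * 1.8^2
Step 4: Id = 9.87e-04 A

9.87e-04


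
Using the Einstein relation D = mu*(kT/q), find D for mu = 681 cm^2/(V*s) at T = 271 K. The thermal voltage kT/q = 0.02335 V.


Step 1: D = mu * (kT/q)
Step 2: D = 681 * 0.02335
Step 3: D = 15.9 cm^2/s

15.9


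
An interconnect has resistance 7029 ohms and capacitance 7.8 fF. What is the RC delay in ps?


Step 1: tau = R * C
Step 2: tau = 7029 * 7.8 fF = 7029 * 7.8e-15 F
Step 3: tau = 5.48262e-11 s = 54.8262 ps

54.8262


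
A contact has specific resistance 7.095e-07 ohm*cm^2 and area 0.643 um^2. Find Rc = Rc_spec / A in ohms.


Step 1: Convert area to cm^2: 0.643 um^2 = 6.4300e-09 cm^2
Step 2: Rc = Rc_spec / A = 7.095e-07 / 6.4300e-09
Step 3: Rc = 1.10e+02 ohms

1.10e+02


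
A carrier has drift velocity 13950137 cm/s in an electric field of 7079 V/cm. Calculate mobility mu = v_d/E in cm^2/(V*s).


Step 1: mu = v_d / E
Step 2: mu = 13950137 / 7079
Step 3: mu = 1970.64 cm^2/(V*s)

1970.64


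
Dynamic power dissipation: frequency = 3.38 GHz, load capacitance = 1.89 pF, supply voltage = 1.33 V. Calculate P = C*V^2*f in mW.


Step 1: V^2 = 1.33^2 = 1.7689 V^2
Step 2: P = C*V^2*f = 1.89e-12 F * 1.7689 * 3.38e9 Hz
Step 3: P = 1.130008698e-02 W
Step 4: P = 11.3 mW

11.3


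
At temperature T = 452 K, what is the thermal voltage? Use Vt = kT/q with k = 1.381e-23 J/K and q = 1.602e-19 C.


Step 1: kT = 1.381e-23 * 452 = 6.24212e-21 J
Step 2: Vt = kT/q = 6.24212e-21 / 1.602e-19
Step 3: Vt = 0.03896 V

0.03896


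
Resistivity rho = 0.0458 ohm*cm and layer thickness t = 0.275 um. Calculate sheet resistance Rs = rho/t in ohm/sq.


Step 1: Convert thickness to cm: t = 0.275 um = 2.7500e-05 cm
Step 2: Rs = rho / t = 0.0458 / 2.7500e-05
Step 3: Rs = 1665.5 ohm/sq

1665.5


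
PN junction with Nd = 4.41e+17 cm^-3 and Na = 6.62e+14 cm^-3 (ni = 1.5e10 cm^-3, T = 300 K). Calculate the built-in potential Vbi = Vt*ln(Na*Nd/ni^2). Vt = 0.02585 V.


Step 1: Compute Na*Nd/ni^2 = 6.62e+14 * 4.41e+17 / (1.5e10)^2 = 1.2975e+12
Step 2: ln(1.2975e+12) = 27.8915
Step 3: Vbi = 0.02585 * 27.8915 = 0.721 V

0.721


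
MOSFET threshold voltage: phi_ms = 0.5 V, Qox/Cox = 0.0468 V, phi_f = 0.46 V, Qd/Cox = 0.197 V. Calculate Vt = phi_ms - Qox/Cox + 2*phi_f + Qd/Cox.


Step 1: Vt = phi_ms - Qox/Cox + 2*phi_f + Qd/Cox
Step 2: Vt = 0.5 - 0.0468 + 2*0.46 + 0.197
Step 3: Vt = 0.5 - 0.0468 + 0.92 + 0.197
Step 4: Vt = 1.5702 V

1.5702


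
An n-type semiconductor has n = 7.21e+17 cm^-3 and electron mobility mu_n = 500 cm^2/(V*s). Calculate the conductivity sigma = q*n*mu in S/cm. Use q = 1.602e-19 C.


Step 1: sigma = q * n * mu
Step 2: sigma = 1.602e-19 * 7.21e+17 * 500
Step 3: sigma = 5.775e+01 S/cm

5.775e+01


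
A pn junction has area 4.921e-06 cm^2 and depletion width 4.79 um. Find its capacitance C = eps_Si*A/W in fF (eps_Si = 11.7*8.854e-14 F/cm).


Step 1: eps_Si = 11.7 * 8.854e-14 = 1.035918e-12 F/cm
Step 2: W in cm = 4.79 * 1e-4 = 4.79e-04 cm
Step 3: C = 1.035918e-12 * 4.921e-06 / 4.79e-04 = 1.064249e-14 F
Step 4: C = 10.64 fF

10.64


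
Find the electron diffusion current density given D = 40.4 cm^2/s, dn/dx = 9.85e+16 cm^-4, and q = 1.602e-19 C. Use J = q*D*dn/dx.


Step 1: J = q * D * (dn/dx)
Step 2: J = 1.602e-19 * 40.4 * 9.85e+16
Step 3: J = 6.37e-01 A/cm^2

6.37e-01


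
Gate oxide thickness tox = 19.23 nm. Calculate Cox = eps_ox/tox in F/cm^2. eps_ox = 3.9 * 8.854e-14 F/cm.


Step 1: eps_ox = 3.9 * 8.854e-14 = 3.45306e-13 F/cm
Step 2: tox in cm = 19.23 nm * 1e-7 = 1.9230e-06 cm
Step 3: Cox = 3.45306e-13 / 1.9230e-06 = 1.80e-07 F/cm^2

1.80e-07


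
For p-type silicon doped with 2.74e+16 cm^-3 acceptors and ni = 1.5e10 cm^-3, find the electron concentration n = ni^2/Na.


Step 1: Majority hole concentration p ≈ Na = 2.74e+16 cm^-3
Step 2: n = ni^2 / Na = (1.5e10)^2 / 2.74e+16
Step 3: n = 8.21e+03 cm^-3

8.21e+03


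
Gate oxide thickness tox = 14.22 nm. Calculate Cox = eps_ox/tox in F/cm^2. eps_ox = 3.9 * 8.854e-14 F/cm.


Step 1: eps_ox = 3.9 * 8.854e-14 = 3.45306e-13 F/cm
Step 2: tox in cm = 14.22 nm * 1e-7 = 1.4220e-06 cm
Step 3: Cox = 3.45306e-13 / 1.4220e-06 = 2.43e-07 F/cm^2

2.43e-07


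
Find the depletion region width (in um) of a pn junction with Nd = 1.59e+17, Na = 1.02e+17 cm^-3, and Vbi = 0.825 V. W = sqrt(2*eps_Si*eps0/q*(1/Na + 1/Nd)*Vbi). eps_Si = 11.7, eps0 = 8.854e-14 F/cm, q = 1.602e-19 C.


Step 1: 1/Na + 1/Nd = 1/1.02e+17 + 1/1.59e+17 = 1.60932e-17
Step 2: 2*eps*eps0/q = 2*11.7*8.854e-14/1.602e-19 = 1.293281e+07
Step 3: W^2 = 1.293281e+07 * 1.60932e-17 * 0.825 = 1.71707e-10
Step 4: W = sqrt(1.71707e-10) = 1.310e-05 cm = 0.131 um

0.131


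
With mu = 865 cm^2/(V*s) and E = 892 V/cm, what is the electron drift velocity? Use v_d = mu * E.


Step 1: v_d = mu * E
Step 2: v_d = 865 * 892 = 771580
Step 3: v_d = 7.72e+05 cm/s

7.72e+05


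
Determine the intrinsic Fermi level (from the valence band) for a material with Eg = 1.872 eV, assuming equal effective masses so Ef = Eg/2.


Step 1: For an intrinsic semiconductor, the Fermi level sits at midgap.
Step 2: Ef = Eg / 2 = 1.872 / 2 = 0.936 eV

0.936


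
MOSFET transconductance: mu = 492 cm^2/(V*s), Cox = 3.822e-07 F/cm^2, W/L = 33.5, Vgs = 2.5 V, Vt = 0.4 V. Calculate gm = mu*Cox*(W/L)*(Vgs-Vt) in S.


Step 1: Vov = Vgs - Vt = 2.5 - 0.4 = 2.1 V
Step 2: gm = mu * Cox * (W/L) * Vov
Step 3: gm = 492 * 3.822e-07 * 33.5 * 2.1 = 1.32e-02 S

1.32e-02


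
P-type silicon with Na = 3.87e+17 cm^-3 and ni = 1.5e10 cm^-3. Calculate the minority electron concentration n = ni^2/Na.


Step 1: Majority hole concentration p ≈ Na = 3.87e+17 cm^-3
Step 2: n = ni^2 / Na = (1.5e10)^2 / 3.87e+17
Step 3: n = 5.81e+02 cm^-3

5.81e+02


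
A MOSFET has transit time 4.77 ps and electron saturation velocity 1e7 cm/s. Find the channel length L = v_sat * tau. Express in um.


Step 1: tau in seconds = 4.77 ps * 1e-12 = 4.7700e-12 s
Step 2: L = v_sat * tau = 1e7 * 4.7700e-12 = 4.7700e-05 cm
Step 3: L in um = 4.7700e-05 * 1e4 = 0.477 um

0.477


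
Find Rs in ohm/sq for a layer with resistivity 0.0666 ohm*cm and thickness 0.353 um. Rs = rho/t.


Step 1: Convert thickness to cm: t = 0.353 um = 3.5300e-05 cm
Step 2: Rs = rho / t = 0.0666 / 3.5300e-05
Step 3: Rs = 1886.7 ohm/sq

1886.7


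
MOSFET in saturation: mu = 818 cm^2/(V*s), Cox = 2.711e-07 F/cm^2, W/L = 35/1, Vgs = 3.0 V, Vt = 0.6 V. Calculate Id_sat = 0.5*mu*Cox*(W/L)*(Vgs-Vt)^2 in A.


Step 1: Overdrive voltage Vov = Vgs - Vt = 3.0 - 0.6 = 2.4 V
Step 2: W/L = 35/1 = 35
Step 3: Id = 0.5 * 818 * 2.711e-07 * 35 * 2.4^2
Step 4: Id = 2.24e-02 A

2.24e-02


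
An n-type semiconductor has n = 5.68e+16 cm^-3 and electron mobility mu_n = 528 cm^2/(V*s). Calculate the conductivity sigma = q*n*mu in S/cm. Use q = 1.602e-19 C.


Step 1: sigma = q * n * mu
Step 2: sigma = 1.602e-19 * 5.68e+16 * 528
Step 3: sigma = 4.804e+00 S/cm

4.804e+00


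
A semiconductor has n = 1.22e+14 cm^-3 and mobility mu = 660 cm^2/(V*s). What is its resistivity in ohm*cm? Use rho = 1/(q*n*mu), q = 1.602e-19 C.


Step 1: sigma = q * n * mu = 1.602e-19 * 1.22e+14 * 660 = 1.28993e-02 S/cm
Step 2: rho = 1 / sigma = 1 / 1.28993e-02 = 77.52 ohm*cm

77.52
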